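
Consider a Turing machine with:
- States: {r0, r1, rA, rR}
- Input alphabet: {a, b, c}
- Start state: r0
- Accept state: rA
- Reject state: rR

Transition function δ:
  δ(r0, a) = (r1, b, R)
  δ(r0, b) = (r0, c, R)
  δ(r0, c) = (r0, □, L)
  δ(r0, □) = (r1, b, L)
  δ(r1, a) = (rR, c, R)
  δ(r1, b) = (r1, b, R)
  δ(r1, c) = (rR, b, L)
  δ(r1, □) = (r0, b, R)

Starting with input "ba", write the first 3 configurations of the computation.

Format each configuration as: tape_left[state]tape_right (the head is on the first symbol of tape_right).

Transitions applied:
Step 1: δ(r0, b) = (r0, c, R)
Step 2: δ(r0, a) = (r1, b, R)

The first 3 configurations are:
[r0]ba ⊢ c[r0]a ⊢ cb[r1]□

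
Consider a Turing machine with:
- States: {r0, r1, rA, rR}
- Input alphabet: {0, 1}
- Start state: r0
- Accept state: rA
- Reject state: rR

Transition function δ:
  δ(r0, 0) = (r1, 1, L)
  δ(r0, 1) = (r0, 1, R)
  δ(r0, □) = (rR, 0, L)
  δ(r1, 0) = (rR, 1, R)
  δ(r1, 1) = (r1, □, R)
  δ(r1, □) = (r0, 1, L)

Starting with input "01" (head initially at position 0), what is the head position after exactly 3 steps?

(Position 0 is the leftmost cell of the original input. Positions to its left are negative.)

Execution trace (head position shown):
Step 0: [r0]01  (head at position 0)
Step 1: move left → [r1]□11  (head at position -1)
Step 2: move left → [r0]□111  (head at position -2)
Step 3: move left → [rR]□0111  (head at position -3)

After 3 steps, the head is at position -3.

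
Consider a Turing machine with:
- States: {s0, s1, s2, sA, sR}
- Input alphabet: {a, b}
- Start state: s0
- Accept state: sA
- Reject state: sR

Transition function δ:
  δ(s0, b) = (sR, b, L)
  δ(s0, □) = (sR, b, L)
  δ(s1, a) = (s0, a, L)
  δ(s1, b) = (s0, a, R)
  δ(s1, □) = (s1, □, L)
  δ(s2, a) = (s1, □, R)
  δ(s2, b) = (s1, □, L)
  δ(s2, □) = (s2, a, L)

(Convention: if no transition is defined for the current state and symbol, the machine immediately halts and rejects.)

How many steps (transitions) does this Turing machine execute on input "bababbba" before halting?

Execution trace:
Initial: [s0]bababbba
Step 1: δ(s0, b) = (sR, b, L) → [sR]□bababbba

The machine reaches the reject state sR and halts.

The machine executed 1 step before halting.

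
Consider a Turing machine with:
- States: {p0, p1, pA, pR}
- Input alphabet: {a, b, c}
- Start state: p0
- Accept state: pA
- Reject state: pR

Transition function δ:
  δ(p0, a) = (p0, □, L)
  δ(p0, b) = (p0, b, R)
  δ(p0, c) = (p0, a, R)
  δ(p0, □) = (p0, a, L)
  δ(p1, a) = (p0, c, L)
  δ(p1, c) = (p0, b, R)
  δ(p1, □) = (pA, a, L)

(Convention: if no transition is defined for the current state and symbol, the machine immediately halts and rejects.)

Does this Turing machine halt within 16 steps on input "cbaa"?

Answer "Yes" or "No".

Execution trace:
Initial: [p0]cbaa
Step 1: δ(p0, c) = (p0, a, R) → a[p0]baa
Step 2: δ(p0, b) = (p0, b, R) → ab[p0]aa
Step 3: δ(p0, a) = (p0, □, L) → a[p0]b□a
Step 4: δ(p0, b) = (p0, b, R) → ab[p0]□a
Step 5: δ(p0, □) = (p0, a, L) → a[p0]baa
Step 6: δ(p0, b) = (p0, b, R) → ab[p0]aa
Step 7: δ(p0, a) = (p0, □, L) → a[p0]b□a
Step 8: δ(p0, b) = (p0, b, R) → ab[p0]□a
Step 9: δ(p0, □) = (p0, a, L) → a[p0]baa
Step 10: δ(p0, b) = (p0, b, R) → ab[p0]aa
Step 11: δ(p0, a) = (p0, □, L) → a[p0]b□a
Step 12: δ(p0, b) = (p0, b, R) → ab[p0]□a
Step 13: δ(p0, □) = (p0, a, L) → a[p0]baa
Step 14: δ(p0, b) = (p0, b, R) → ab[p0]aa
Step 15: δ(p0, a) = (p0, □, L) → a[p0]b□a
Step 16: δ(p0, b) = (p0, b, R) → ab[p0]□a

The machine has not reached a halting state after 16 steps.
The machine did not halt within the 16-step bound.

Answer: No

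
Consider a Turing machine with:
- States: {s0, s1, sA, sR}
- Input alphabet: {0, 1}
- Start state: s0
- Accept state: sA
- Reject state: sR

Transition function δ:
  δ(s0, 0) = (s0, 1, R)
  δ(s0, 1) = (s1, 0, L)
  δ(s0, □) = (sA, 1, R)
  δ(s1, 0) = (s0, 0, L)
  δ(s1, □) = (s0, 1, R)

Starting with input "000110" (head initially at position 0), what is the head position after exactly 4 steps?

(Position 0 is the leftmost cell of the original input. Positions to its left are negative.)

Execution trace (head position shown):
Step 0: [s0]000110  (head at position 0)
Step 1: move right → 1[s0]00110  (head at position 1)
Step 2: move right → 11[s0]0110  (head at position 2)
Step 3: move right → 111[s0]110  (head at position 3)
Step 4: move left → 11[s1]1010  (head at position 2)

After 4 steps, the head is at position 2.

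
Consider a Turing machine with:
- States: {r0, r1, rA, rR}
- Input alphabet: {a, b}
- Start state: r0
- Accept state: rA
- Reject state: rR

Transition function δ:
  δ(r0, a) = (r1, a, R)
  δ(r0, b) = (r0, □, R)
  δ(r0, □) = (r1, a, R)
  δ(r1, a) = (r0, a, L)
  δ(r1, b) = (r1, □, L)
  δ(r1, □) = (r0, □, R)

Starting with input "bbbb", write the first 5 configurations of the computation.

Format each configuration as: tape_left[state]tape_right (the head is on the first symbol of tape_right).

Transitions applied:
Step 1: δ(r0, b) = (r0, □, R)
Step 2: δ(r0, b) = (r0, □, R)
Step 3: δ(r0, b) = (r0, □, R)
Step 4: δ(r0, b) = (r0, □, R)

The first 5 configurations are:
[r0]bbbb ⊢ □[r0]bbb ⊢ □□[r0]bb ⊢ □□□[r0]b ⊢ □□□□[r0]□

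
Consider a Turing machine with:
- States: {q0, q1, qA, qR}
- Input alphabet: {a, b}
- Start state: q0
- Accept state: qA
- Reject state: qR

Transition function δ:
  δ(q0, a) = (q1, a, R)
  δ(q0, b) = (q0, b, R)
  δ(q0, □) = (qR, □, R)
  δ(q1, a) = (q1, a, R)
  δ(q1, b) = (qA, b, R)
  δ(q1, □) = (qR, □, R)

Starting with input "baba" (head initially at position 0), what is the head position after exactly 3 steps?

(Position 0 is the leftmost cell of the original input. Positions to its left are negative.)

Execution trace (head position shown):
Step 0: [q0]baba  (head at position 0)
Step 1: move right → b[q0]aba  (head at position 1)
Step 2: move right → ba[q1]ba  (head at position 2)
Step 3: move right → bab[qA]a  (head at position 3)

After 3 steps, the head is at position 3.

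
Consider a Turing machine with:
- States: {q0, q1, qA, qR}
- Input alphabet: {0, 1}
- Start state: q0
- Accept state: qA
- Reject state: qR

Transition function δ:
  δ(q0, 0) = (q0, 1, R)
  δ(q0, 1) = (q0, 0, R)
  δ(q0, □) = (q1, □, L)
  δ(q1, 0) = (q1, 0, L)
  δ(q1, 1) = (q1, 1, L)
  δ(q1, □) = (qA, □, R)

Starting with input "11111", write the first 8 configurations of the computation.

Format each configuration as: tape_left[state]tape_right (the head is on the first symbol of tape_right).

Transitions applied:
Step 1: δ(q0, 1) = (q0, 0, R)
Step 2: δ(q0, 1) = (q0, 0, R)
Step 3: δ(q0, 1) = (q0, 0, R)
Step 4: δ(q0, 1) = (q0, 0, R)
Step 5: δ(q0, 1) = (q0, 0, R)
Step 6: δ(q0, □) = (q1, □, L)
Step 7: δ(q1, 0) = (q1, 0, L)

The first 8 configurations are:
[q0]11111 ⊢ 0[q0]1111 ⊢ 00[q0]111 ⊢ 000[q0]11 ⊢ 0000[q0]1 ⊢ 00000[q0]□ ⊢ 0000[q1]0□ ⊢ 000[q1]00□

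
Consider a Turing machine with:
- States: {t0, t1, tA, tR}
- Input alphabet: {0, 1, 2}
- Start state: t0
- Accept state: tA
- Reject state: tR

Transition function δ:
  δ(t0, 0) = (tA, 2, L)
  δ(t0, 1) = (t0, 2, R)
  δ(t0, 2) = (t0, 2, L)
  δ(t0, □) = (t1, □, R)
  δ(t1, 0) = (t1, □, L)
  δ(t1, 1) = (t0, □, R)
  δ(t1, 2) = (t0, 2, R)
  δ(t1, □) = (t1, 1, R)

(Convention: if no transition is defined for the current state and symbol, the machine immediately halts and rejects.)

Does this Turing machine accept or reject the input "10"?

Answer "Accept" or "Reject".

Execution trace:
Initial: [t0]10
Step 1: δ(t0, 1) = (t0, 2, R) → 2[t0]0
Step 2: δ(t0, 0) = (tA, 2, L) → [tA]22

The machine reaches the accept state tA and halts.

Answer: Accept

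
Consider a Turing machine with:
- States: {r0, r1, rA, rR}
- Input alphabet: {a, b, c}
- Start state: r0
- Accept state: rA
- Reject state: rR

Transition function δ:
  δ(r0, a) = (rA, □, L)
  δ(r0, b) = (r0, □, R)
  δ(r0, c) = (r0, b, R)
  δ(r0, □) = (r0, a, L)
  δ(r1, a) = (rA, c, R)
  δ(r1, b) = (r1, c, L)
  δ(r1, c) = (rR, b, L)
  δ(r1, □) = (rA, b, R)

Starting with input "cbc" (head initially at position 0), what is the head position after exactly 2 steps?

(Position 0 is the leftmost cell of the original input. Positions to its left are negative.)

Execution trace (head position shown):
Step 0: [r0]cbc  (head at position 0)
Step 1: move right → b[r0]bc  (head at position 1)
Step 2: move right → b□[r0]c  (head at position 2)

After 2 steps, the head is at position 2.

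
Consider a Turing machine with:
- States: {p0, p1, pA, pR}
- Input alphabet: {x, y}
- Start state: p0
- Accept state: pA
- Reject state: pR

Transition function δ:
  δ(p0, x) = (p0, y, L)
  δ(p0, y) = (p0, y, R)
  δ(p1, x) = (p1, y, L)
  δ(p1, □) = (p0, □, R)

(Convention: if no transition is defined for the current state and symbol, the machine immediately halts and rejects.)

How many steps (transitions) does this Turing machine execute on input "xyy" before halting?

Execution trace:
Initial: [p0]xyy
Step 1: δ(p0, x) = (p0, y, L) → [p0]□yyy

No transition is defined for δ(p0, □). By convention the machine halts and rejects.

The machine executed 1 step before halting.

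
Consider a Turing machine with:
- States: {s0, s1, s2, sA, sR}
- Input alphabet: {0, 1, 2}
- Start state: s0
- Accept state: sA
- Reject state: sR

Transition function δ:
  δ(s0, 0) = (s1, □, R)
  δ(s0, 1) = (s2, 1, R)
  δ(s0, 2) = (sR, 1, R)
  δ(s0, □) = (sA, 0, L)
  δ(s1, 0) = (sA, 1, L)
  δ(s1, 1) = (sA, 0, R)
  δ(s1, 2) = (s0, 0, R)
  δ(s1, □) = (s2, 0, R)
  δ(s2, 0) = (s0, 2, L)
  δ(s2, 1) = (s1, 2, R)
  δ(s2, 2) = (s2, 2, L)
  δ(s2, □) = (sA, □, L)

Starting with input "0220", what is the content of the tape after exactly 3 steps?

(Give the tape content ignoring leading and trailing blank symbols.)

Execution trace:
Initial: [s0]0220
Step 1: δ(s0, 0) = (s1, □, R) → □[s1]220
Step 2: δ(s1, 2) = (s0, 0, R) → □0[s0]20
Step 3: δ(s0, 2) = (sR, 1, R) → □01[sR]0

The machine reaches the reject state sR and halts.

After 3 steps, the tape (ignoring leading/trailing blanks) is: 010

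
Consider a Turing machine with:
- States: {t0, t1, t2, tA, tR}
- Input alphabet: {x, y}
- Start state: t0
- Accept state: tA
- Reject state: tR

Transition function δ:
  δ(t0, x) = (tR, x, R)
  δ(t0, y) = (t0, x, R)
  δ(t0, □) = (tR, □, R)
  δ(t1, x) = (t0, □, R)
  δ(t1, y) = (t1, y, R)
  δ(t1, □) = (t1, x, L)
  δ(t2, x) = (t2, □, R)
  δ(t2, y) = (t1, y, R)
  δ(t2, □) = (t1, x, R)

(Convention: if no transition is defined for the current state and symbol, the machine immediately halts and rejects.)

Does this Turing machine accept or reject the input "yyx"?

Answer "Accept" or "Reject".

Execution trace:
Initial: [t0]yyx
Step 1: δ(t0, y) = (t0, x, R) → x[t0]yx
Step 2: δ(t0, y) = (t0, x, R) → xx[t0]x
Step 3: δ(t0, x) = (tR, x, R) → xxx[tR]□

The machine reaches the reject state tR and halts.

Answer: Reject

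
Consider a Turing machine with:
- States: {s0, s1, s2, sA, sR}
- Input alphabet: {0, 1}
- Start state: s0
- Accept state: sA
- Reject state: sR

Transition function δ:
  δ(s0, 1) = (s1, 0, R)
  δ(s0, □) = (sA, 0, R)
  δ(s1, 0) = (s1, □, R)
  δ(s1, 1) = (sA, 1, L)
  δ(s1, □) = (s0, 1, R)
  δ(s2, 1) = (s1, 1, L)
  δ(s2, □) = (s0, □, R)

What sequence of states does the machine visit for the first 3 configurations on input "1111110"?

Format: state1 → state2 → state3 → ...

Execution trace:
Initial: [s0]1111110
Step 1: δ(s0, 1) = (s1, 0, R) → 0[s1]111110
Step 2: δ(s1, 1) = (sA, 1, L) → [sA]0111110

The machine reaches the accept state sA and halts.

State sequence: s0 → s1 → sA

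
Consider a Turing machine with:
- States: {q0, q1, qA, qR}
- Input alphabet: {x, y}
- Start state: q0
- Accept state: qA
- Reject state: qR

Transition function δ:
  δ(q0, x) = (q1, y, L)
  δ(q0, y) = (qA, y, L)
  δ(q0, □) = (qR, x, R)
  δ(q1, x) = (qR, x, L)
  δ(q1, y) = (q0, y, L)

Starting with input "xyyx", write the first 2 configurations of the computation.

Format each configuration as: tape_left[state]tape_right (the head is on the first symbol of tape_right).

Transitions applied:
Step 1: δ(q0, x) = (q1, y, L)

The first 2 configurations are:
[q0]xyyx ⊢ [q1]□yyyx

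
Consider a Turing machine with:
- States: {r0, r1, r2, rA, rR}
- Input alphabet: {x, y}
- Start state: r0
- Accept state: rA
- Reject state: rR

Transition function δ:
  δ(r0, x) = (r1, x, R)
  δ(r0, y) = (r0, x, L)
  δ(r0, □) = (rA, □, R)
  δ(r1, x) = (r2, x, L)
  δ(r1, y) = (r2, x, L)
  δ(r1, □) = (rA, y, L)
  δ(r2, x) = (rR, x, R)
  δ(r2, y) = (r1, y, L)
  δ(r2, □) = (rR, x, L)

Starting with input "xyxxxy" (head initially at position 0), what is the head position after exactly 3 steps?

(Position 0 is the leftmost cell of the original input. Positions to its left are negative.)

Execution trace (head position shown):
Step 0: [r0]xyxxxy  (head at position 0)
Step 1: move right → x[r1]yxxxy  (head at position 1)
Step 2: move left → [r2]xxxxxy  (head at position 0)
Step 3: move right → x[rR]xxxxy  (head at position 1)

After 3 steps, the head is at position 1.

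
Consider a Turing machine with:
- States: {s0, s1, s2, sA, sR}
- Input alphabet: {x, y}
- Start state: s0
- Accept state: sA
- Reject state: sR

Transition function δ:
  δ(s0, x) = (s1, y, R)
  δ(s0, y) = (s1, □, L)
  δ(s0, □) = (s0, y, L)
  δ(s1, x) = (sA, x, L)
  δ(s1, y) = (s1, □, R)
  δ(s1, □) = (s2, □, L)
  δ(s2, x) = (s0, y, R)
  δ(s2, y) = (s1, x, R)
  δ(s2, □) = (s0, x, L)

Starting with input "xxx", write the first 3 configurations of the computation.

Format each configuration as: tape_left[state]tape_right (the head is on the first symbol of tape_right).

Transitions applied:
Step 1: δ(s0, x) = (s1, y, R)
Step 2: δ(s1, x) = (sA, x, L)

The first 3 configurations are:
[s0]xxx ⊢ y[s1]xx ⊢ [sA]yxx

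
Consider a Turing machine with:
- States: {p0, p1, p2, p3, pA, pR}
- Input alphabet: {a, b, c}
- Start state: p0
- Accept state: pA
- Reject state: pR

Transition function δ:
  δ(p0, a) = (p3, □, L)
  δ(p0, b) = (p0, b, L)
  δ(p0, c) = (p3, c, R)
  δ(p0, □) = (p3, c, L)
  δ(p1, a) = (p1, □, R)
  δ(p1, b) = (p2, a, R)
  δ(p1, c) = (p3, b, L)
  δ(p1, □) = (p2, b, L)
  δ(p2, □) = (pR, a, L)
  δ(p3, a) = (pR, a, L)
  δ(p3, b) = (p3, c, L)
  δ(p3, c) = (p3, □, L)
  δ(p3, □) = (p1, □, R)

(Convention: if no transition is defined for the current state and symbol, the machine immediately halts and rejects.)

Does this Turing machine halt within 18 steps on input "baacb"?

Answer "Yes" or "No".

Execution trace:
Initial: [p0]baacb
Step 1: δ(p0, b) = (p0, b, L) → [p0]□baacb
Step 2: δ(p0, □) = (p3, c, L) → [p3]□cbaacb
Step 3: δ(p3, □) = (p1, □, R) → □[p1]cbaacb
Step 4: δ(p1, c) = (p3, b, L) → [p3]□bbaacb
Step 5: δ(p3, □) = (p1, □, R) → □[p1]bbaacb
Step 6: δ(p1, b) = (p2, a, R) → □a[p2]baacb

No transition is defined for δ(p2, b). By convention the machine halts and rejects.
The machine halted after 6 steps (within the 18-step bound).

Answer: Yes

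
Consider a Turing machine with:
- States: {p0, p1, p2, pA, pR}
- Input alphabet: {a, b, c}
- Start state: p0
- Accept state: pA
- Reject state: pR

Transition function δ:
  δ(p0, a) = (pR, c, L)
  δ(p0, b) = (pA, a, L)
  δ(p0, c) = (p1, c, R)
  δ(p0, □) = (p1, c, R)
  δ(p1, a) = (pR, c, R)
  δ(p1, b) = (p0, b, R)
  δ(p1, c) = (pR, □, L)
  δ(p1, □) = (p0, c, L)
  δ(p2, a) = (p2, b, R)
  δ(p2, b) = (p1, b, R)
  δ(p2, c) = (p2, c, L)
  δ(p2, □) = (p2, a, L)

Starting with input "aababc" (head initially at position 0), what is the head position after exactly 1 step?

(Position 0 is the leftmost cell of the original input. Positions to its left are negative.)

Execution trace (head position shown):
Step 0: [p0]aababc  (head at position 0)
Step 1: move left → [pR]□cababc  (head at position -1)

After 1 step, the head is at position -1.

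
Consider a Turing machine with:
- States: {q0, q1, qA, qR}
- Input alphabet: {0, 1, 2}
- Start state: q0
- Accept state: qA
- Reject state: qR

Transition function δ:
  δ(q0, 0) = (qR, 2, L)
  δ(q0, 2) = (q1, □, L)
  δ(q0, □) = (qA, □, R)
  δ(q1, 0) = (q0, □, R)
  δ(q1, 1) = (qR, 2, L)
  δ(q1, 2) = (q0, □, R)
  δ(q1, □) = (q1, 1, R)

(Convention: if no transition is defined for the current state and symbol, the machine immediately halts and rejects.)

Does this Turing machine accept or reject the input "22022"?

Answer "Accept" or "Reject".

Execution trace:
Initial: [q0]22022
Step 1: δ(q0, 2) = (q1, □, L) → [q1]□□2022
Step 2: δ(q1, □) = (q1, 1, R) → 1[q1]□2022
Step 3: δ(q1, □) = (q1, 1, R) → 11[q1]2022
Step 4: δ(q1, 2) = (q0, □, R) → 11□[q0]022
Step 5: δ(q0, 0) = (qR, 2, L) → 11[qR]□222

The machine reaches the reject state qR and halts.

Answer: Reject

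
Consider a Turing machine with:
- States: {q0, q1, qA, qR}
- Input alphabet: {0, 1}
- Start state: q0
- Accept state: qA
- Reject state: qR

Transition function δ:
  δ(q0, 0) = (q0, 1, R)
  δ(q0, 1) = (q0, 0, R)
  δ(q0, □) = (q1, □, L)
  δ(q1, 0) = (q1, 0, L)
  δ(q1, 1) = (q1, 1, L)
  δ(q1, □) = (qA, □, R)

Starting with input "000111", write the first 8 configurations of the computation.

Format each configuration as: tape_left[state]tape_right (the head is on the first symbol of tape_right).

Transitions applied:
Step 1: δ(q0, 0) = (q0, 1, R)
Step 2: δ(q0, 0) = (q0, 1, R)
Step 3: δ(q0, 0) = (q0, 1, R)
Step 4: δ(q0, 1) = (q0, 0, R)
Step 5: δ(q0, 1) = (q0, 0, R)
Step 6: δ(q0, 1) = (q0, 0, R)
Step 7: δ(q0, □) = (q1, □, L)

The first 8 configurations are:
[q0]000111 ⊢ 1[q0]00111 ⊢ 11[q0]0111 ⊢ 111[q0]111 ⊢ 1110[q0]11 ⊢ 11100[q0]1 ⊢ 111000[q0]□ ⊢ 11100[q1]0□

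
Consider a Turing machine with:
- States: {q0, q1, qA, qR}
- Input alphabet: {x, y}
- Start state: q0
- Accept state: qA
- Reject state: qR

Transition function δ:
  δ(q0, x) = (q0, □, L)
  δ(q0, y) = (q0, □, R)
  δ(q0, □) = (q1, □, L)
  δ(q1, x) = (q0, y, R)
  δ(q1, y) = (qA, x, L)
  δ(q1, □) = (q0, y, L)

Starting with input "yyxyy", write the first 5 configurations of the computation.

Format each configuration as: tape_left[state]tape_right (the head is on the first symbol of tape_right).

Transitions applied:
Step 1: δ(q0, y) = (q0, □, R)
Step 2: δ(q0, y) = (q0, □, R)
Step 3: δ(q0, x) = (q0, □, L)
Step 4: δ(q0, □) = (q1, □, L)

The first 5 configurations are:
[q0]yyxyy ⊢ □[q0]yxyy ⊢ □□[q0]xyy ⊢ □[q0]□□yy ⊢ [q1]□□□yy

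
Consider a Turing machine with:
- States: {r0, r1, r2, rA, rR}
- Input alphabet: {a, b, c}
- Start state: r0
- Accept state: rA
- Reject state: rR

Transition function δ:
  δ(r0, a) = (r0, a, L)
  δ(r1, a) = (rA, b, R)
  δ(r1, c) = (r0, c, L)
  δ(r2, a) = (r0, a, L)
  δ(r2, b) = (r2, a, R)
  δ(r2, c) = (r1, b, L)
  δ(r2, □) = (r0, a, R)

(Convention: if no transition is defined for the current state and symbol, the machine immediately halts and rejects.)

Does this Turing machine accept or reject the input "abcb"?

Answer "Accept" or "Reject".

Execution trace:
Initial: [r0]abcb
Step 1: δ(r0, a) = (r0, a, L) → [r0]□abcb

No transition is defined for δ(r0, □). By convention the machine halts and rejects.

Answer: Reject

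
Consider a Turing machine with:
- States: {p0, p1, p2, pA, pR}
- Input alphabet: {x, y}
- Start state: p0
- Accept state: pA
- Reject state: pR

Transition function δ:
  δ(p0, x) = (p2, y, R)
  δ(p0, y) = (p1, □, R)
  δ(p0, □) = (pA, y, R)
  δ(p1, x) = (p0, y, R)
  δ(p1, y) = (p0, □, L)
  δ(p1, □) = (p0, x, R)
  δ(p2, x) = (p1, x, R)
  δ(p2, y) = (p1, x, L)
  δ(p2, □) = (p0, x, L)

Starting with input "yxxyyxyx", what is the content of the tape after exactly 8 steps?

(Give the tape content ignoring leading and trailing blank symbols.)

Execution trace:
Initial: [p0]yxxyyxyx
Step 1: δ(p0, y) = (p1, □, R) → □[p1]xxyyxyx
Step 2: δ(p1, x) = (p0, y, R) → □y[p0]xyyxyx
Step 3: δ(p0, x) = (p2, y, R) → □yy[p2]yyxyx
Step 4: δ(p2, y) = (p1, x, L) → □y[p1]yxyxyx
Step 5: δ(p1, y) = (p0, □, L) → □[p0]y□xyxyx
Step 6: δ(p0, y) = (p1, □, R) → □□[p1]□xyxyx
Step 7: δ(p1, □) = (p0, x, R) → □□x[p0]xyxyx
Step 8: δ(p0, x) = (p2, y, R) → □□xy[p2]yxyx

After 8 steps, the tape (ignoring leading/trailing blanks) is: xyyxyx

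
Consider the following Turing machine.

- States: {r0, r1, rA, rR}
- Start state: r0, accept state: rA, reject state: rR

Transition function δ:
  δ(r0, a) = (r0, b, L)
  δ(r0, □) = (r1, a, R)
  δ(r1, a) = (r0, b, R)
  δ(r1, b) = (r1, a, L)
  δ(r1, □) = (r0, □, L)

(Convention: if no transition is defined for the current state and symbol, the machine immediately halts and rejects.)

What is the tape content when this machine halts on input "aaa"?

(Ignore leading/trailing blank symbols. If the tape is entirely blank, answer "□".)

Execution trace:
Initial: [r0]aaa
Step 1: δ(r0, a) = (r0, b, L) → [r0]□baa
Step 2: δ(r0, □) = (r1, a, R) → a[r1]baa
Step 3: δ(r1, b) = (r1, a, L) → [r1]aaaa
Step 4: δ(r1, a) = (r0, b, R) → b[r0]aaa
Step 5: δ(r0, a) = (r0, b, L) → [r0]bbaa

No transition is defined for δ(r0, b). By convention the machine halts and rejects.

Final tape (ignoring leading/trailing blanks): bbaa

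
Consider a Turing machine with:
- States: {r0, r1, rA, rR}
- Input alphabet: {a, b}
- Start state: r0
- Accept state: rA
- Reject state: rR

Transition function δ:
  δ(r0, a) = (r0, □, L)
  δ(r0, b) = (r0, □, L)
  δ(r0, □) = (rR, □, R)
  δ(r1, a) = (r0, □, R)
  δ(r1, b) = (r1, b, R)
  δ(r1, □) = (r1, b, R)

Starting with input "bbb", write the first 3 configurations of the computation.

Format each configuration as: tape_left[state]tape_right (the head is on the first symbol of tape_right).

Transitions applied:
Step 1: δ(r0, b) = (r0, □, L)
Step 2: δ(r0, □) = (rR, □, R)

The first 3 configurations are:
[r0]bbb ⊢ [r0]□□bb ⊢ □[rR]□bb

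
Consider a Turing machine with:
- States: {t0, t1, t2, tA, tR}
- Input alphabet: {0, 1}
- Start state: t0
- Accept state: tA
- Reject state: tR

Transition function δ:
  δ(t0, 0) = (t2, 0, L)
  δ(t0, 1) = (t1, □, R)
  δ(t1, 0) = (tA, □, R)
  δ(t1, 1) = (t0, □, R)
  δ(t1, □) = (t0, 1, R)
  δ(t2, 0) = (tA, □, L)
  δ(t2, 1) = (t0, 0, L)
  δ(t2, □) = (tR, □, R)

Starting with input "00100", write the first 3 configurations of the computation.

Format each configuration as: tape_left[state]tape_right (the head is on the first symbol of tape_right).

Transitions applied:
Step 1: δ(t0, 0) = (t2, 0, L)
Step 2: δ(t2, □) = (tR, □, R)

The first 3 configurations are:
[t0]00100 ⊢ [t2]□00100 ⊢ □[tR]00100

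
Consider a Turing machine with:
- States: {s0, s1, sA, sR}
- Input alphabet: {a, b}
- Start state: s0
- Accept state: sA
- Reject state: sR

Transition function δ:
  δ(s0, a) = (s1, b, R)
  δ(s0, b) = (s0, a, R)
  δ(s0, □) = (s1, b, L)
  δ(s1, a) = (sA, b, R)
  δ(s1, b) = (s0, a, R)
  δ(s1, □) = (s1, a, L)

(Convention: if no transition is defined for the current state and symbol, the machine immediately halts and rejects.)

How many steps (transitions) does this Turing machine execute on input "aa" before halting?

Execution trace:
Initial: [s0]aa
Step 1: δ(s0, a) = (s1, b, R) → b[s1]a
Step 2: δ(s1, a) = (sA, b, R) → bb[sA]□

The machine reaches the accept state sA and halts.

The machine executed 2 steps before halting.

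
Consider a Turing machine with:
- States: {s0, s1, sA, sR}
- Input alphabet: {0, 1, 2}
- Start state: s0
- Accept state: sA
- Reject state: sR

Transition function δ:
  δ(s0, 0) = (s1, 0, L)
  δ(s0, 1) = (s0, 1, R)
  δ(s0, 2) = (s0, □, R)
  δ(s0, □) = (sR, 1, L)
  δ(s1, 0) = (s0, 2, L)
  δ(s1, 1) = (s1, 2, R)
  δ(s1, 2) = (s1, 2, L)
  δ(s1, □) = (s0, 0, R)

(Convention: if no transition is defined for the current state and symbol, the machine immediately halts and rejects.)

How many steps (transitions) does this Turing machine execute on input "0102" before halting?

Execution trace:
Initial: [s0]0102
Step 1: δ(s0, 0) = (s1, 0, L) → [s1]□0102
Step 2: δ(s1, □) = (s0, 0, R) → 0[s0]0102
Step 3: δ(s0, 0) = (s1, 0, L) → [s1]00102
Step 4: δ(s1, 0) = (s0, 2, L) → [s0]□20102
Step 5: δ(s0, □) = (sR, 1, L) → [sR]□120102

The machine reaches the reject state sR and halts.

The machine executed 5 steps before halting.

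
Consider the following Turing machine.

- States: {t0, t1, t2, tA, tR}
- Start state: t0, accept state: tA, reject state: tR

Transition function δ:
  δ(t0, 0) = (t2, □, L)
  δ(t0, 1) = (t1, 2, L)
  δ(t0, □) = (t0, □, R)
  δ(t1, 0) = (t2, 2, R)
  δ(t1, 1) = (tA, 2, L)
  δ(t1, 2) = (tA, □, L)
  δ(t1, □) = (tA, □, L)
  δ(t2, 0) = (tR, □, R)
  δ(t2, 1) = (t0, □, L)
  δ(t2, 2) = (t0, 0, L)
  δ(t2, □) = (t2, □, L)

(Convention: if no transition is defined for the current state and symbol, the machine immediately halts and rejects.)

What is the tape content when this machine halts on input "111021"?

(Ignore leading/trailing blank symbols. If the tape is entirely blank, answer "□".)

Execution trace:
Initial: [t0]111021
Step 1: δ(t0, 1) = (t1, 2, L) → [t1]□211021
Step 2: δ(t1, □) = (tA, □, L) → [tA]□□211021

The machine reaches the accept state tA and halts.

Final tape (ignoring leading/trailing blanks): 211021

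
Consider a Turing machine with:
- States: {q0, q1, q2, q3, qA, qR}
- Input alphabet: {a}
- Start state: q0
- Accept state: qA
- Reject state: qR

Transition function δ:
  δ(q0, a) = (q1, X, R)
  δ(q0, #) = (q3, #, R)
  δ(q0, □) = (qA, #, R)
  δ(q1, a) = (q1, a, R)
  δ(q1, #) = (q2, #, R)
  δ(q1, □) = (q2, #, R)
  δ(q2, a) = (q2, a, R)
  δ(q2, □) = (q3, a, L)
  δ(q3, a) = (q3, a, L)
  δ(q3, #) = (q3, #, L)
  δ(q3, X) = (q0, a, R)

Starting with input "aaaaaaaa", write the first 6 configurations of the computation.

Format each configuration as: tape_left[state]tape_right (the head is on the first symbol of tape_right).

Transitions applied:
Step 1: δ(q0, a) = (q1, X, R)
Step 2: δ(q1, a) = (q1, a, R)
Step 3: δ(q1, a) = (q1, a, R)
Step 4: δ(q1, a) = (q1, a, R)
Step 5: δ(q1, a) = (q1, a, R)

The first 6 configurations are:
[q0]aaaaaaaa ⊢ X[q1]aaaaaaa ⊢ Xa[q1]aaaaaa ⊢ Xaa[q1]aaaaa ⊢ Xaaa[q1]aaaa ⊢ Xaaaa[q1]aaa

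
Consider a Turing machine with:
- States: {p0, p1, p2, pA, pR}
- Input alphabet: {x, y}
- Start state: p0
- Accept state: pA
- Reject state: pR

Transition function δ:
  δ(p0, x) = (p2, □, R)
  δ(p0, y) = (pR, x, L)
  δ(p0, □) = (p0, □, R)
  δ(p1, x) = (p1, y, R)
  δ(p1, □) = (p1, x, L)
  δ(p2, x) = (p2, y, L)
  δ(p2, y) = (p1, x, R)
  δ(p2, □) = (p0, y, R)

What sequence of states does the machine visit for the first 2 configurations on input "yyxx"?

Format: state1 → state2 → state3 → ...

Execution trace:
Initial: [p0]yyxx
Step 1: δ(p0, y) = (pR, x, L) → [pR]□xyxx

The machine reaches the reject state pR and halts.

State sequence: p0 → pR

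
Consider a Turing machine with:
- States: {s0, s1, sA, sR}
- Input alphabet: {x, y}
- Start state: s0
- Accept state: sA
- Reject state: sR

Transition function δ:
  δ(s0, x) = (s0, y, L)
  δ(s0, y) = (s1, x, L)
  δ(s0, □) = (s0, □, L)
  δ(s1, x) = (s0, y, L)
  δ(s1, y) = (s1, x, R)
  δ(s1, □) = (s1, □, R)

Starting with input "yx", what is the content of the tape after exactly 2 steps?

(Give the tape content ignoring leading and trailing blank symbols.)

Execution trace:
Initial: [s0]yx
Step 1: δ(s0, y) = (s1, x, L) → [s1]□xx
Step 2: δ(s1, □) = (s1, □, R) → □[s1]xx

After 2 steps, the tape (ignoring leading/trailing blanks) is: xx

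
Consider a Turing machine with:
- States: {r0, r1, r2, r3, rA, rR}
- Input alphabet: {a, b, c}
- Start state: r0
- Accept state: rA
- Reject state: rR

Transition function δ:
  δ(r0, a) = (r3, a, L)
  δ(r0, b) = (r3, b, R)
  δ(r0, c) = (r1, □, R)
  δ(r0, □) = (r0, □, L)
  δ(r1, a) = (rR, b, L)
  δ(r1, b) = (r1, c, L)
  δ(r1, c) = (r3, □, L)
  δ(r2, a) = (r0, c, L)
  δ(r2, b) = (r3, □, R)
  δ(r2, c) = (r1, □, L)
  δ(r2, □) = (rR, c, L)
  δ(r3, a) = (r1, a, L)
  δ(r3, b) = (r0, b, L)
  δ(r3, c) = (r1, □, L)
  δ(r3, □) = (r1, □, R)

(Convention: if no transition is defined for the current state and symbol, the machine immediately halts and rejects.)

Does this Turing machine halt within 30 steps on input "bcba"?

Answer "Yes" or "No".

Execution trace:
Initial: [r0]bcba
Step 1: δ(r0, b) = (r3, b, R) → b[r3]cba
Step 2: δ(r3, c) = (r1, □, L) → [r1]b□ba
Step 3: δ(r1, b) = (r1, c, L) → [r1]□c□ba

No transition is defined for δ(r1, □). By convention the machine halts and rejects.
The machine halted after 3 steps (within the 30-step bound).

Answer: Yes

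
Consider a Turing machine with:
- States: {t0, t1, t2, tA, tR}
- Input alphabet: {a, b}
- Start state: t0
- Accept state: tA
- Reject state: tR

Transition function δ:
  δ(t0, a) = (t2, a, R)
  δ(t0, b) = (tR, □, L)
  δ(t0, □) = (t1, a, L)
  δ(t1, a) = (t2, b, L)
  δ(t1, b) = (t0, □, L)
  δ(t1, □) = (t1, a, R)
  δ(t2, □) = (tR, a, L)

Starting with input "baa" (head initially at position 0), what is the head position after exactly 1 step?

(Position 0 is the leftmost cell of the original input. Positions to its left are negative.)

Execution trace (head position shown):
Step 0: [t0]baa  (head at position 0)
Step 1: move left → [tR]□□aa  (head at position -1)

After 1 step, the head is at position -1.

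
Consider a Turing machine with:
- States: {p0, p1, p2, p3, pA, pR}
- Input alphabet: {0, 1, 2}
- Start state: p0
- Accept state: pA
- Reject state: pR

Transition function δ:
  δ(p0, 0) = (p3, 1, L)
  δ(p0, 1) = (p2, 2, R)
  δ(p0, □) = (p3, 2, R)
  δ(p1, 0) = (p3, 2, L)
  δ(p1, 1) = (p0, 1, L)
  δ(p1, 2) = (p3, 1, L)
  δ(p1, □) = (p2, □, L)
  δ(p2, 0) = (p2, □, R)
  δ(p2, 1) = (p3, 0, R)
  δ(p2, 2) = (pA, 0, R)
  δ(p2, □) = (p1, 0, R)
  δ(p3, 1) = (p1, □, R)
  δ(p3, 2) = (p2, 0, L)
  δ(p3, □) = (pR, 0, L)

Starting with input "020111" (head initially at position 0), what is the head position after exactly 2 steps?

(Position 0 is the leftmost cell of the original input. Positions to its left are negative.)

Execution trace (head position shown):
Step 0: [p0]020111  (head at position 0)
Step 1: move left → [p3]□120111  (head at position -1)
Step 2: move left → [pR]□0120111  (head at position -2)

After 2 steps, the head is at position -2.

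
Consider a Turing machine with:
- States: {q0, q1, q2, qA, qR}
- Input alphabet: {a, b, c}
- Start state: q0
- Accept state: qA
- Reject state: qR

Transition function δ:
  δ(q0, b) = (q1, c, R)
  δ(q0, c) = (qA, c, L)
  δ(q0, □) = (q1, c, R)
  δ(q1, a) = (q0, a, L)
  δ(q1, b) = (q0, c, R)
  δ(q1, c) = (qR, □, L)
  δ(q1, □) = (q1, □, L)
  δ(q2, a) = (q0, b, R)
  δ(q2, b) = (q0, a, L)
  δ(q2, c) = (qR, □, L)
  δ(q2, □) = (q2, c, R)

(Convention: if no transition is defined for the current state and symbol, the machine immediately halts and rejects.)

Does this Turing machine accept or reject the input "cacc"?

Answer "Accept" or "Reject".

Execution trace:
Initial: [q0]cacc
Step 1: δ(q0, c) = (qA, c, L) → [qA]□cacc

The machine reaches the accept state qA and halts.

Answer: Accept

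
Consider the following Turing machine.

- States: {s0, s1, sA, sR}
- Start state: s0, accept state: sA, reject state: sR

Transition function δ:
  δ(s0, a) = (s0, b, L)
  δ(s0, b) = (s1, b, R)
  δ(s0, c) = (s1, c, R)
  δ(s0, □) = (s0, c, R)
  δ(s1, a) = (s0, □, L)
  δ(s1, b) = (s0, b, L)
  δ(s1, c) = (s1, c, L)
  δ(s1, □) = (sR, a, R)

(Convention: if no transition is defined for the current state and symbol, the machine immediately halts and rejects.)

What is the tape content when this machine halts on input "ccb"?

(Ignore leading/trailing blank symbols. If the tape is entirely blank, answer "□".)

Execution trace:
Initial: [s0]ccb
Step 1: δ(s0, c) = (s1, c, R) → c[s1]cb
Step 2: δ(s1, c) = (s1, c, L) → [s1]ccb
Step 3: δ(s1, c) = (s1, c, L) → [s1]□ccb
Step 4: δ(s1, □) = (sR, a, R) → a[sR]ccb

The machine reaches the reject state sR and halts.

Final tape (ignoring leading/trailing blanks): accb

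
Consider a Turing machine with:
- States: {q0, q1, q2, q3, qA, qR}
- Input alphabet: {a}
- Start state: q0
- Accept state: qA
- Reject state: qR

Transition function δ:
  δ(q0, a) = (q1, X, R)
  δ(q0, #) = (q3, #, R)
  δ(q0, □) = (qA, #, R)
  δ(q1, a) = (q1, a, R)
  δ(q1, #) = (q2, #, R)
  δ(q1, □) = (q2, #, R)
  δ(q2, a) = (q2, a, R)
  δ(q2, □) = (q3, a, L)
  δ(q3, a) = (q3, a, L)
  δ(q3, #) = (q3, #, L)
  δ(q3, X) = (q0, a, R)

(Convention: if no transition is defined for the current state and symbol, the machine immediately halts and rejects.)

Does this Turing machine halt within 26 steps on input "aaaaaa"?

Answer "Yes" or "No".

Execution trace:
Initial: [q0]aaaaaa
Step 1: δ(q0, a) = (q1, X, R) → X[q1]aaaaa
Step 2: δ(q1, a) = (q1, a, R) → Xa[q1]aaaa
Step 3: δ(q1, a) = (q1, a, R) → Xaa[q1]aaa
Step 4: δ(q1, a) = (q1, a, R) → Xaaa[q1]aa
Step 5: δ(q1, a) = (q1, a, R) → Xaaaa[q1]a
Step 6: δ(q1, a) = (q1, a, R) → Xaaaaa[q1]□
Step 7: δ(q1, □) = (q2, #, R) → Xaaaaa#[q2]□
Step 8: δ(q2, □) = (q3, a, L) → Xaaaaa[q3]#a
Step 9: δ(q3, #) = (q3, #, L) → Xaaaa[q3]a#a
Step 10: δ(q3, a) = (q3, a, L) → Xaaa[q3]aa#a
Step 11: δ(q3, a) = (q3, a, L) → Xaa[q3]aaa#a
Step 12: δ(q3, a) = (q3, a, L) → Xa[q3]aaaa#a
Step 13: δ(q3, a) = (q3, a, L) → X[q3]aaaaa#a
Step 14: δ(q3, a) = (q3, a, L) → [q3]Xaaaaa#a
Step 15: δ(q3, X) = (q0, a, R) → a[q0]aaaaa#a
Step 16: δ(q0, a) = (q1, X, R) → aX[q1]aaaa#a
Step 17: δ(q1, a) = (q1, a, R) → aXa[q1]aaa#a
Step 18: δ(q1, a) = (q1, a, R) → aXaa[q1]aa#a
Step 19: δ(q1, a) = (q1, a, R) → aXaaa[q1]a#a
Step 20: δ(q1, a) = (q1, a, R) → aXaaaa[q1]#a
Step 21: δ(q1, #) = (q2, #, R) → aXaaaa#[q2]a
Step 22: δ(q2, a) = (q2, a, R) → aXaaaa#a[q2]□
Step 23: δ(q2, □) = (q3, a, L) → aXaaaa#[q3]aa
Step 24: δ(q3, a) = (q3, a, L) → aXaaaa[q3]#aa
Step 25: δ(q3, #) = (q3, #, L) → aXaaa[q3]a#aa
Step 26: δ(q3, a) = (q3, a, L) → aXaa[q3]aa#aa

The machine has not reached a halting state after 26 steps.
The machine did not halt within the 26-step bound.

Answer: No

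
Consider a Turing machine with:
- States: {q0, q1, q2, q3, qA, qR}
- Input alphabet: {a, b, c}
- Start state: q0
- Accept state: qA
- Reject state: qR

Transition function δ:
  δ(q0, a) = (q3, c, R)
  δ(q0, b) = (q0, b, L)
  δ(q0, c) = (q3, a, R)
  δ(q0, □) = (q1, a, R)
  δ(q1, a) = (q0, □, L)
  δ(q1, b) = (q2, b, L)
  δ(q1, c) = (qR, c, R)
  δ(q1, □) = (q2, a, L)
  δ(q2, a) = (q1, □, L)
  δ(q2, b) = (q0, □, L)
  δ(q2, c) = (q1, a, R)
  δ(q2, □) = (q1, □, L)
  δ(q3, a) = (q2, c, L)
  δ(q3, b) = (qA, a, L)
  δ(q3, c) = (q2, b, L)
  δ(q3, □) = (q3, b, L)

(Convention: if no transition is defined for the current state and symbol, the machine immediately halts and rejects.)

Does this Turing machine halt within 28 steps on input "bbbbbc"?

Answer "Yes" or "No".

Execution trace:
Initial: [q0]bbbbbc
Step 1: δ(q0, b) = (q0, b, L) → [q0]□bbbbbc
Step 2: δ(q0, □) = (q1, a, R) → a[q1]bbbbbc
Step 3: δ(q1, b) = (q2, b, L) → [q2]abbbbbc
Step 4: δ(q2, a) = (q1, □, L) → [q1]□□bbbbbc
Step 5: δ(q1, □) = (q2, a, L) → [q2]□a□bbbbbc
Step 6: δ(q2, □) = (q1, □, L) → [q1]□□a□bbbbbc
Step 7: δ(q1, □) = (q2, a, L) → [q2]□a□a□bbbbbc
Step 8: δ(q2, □) = (q1, □, L) → [q1]□□a□a□bbbbbc
Step 9: δ(q1, □) = (q2, a, L) → [q2]□a□a□a□bbbbbc
Step 10: δ(q2, □) = (q1, □, L) → [q1]□□a□a□a□bbbbbc
Step 11: δ(q1, □) = (q2, a, L) → [q2]□a□a□a□a□bbbbbc
Step 12: δ(q2, □) = (q1, □, L) → [q1]□□a□a□a□a□bbbbbc
Step 13: δ(q1, □) = (q2, a, L) → [q2]□a□a□a□a□a□bbbbbc
Step 14: δ(q2, □) = (q1, □, L) → [q1]□□a□a□a□a□a□bbbbbc
Step 15: δ(q1, □) = (q2, a, L) → [q2]□a□a□a□a□a□a□bbbbbc
Step 16: δ(q2, □) = (q1, □, L) → [q1]□□a□a□a□a□a□a□bbbbbc
Step 17: δ(q1, □) = (q2, a, L) → [q2]□a□a□a□a□a□a□a□bbbbbc
Step 18: δ(q2, □) = (q1, □, L) → [q1]□□a□a□a□a□a□a□a□bbbbbc
Step 19: δ(q1, □) = (q2, a, L) → [q2]□a□a□a□a□a□a□a□a□bbbbbc
Step 20: δ(q2, □) = (q1, □, L) → [q1]□□a□a□a□a□a□a□a□a□bbbbbc
Step 21: δ(q1, □) = (q2, a, L) → [q2]□a□a□a□a□a□a□a□a□a□bbbbbc
Step 22: δ(q2, □) = (q1, □, L) → [q1]□□a□a□a□a□a□a□a□a□a□bbbbbc
Step 23: δ(q1, □) = (q2, a, L) → [q2]□a□a□a□a□a□a□a□a□a□a□bbbbbc
Step 24: δ(q2, □) = (q1, □, L) → [q1]□□a□a□a□a□a□a□a□a□a□a□bbbbbc
Step 25: δ(q1, □) = (q2, a, L) → [q2]□a□a□a□a□a□a□a□a□a□a□a□bbbbbc
Step 26: δ(q2, □) = (q1, □, L) → [q1]□□a□a□a□a□a□a□a□a□a□a□a□bbbbbc
Step 27: δ(q1, □) = (q2, a, L) → [q2]□a□a□a□a□a□a□a□a□a□a□a□a□bbbbbc
Step 28: δ(q2, □) = (q1, □, L) → [q1]□□a□a□a□a□a□a□a□a□a□a□a□a□bbbbbc

The machine has not reached a halting state after 28 steps.
The machine did not halt within the 28-step bound.

Answer: No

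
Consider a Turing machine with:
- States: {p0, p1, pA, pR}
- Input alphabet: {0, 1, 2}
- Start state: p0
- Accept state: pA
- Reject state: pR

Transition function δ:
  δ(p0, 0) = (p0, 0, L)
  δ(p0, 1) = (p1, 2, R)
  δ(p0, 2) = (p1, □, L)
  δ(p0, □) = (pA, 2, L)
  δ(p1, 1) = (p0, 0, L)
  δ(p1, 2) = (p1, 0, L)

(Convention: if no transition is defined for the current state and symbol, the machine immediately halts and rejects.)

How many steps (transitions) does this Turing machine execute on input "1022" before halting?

Execution trace:
Initial: [p0]1022
Step 1: δ(p0, 1) = (p1, 2, R) → 2[p1]022

No transition is defined for δ(p1, 0). By convention the machine halts and rejects.

The machine executed 1 step before halting.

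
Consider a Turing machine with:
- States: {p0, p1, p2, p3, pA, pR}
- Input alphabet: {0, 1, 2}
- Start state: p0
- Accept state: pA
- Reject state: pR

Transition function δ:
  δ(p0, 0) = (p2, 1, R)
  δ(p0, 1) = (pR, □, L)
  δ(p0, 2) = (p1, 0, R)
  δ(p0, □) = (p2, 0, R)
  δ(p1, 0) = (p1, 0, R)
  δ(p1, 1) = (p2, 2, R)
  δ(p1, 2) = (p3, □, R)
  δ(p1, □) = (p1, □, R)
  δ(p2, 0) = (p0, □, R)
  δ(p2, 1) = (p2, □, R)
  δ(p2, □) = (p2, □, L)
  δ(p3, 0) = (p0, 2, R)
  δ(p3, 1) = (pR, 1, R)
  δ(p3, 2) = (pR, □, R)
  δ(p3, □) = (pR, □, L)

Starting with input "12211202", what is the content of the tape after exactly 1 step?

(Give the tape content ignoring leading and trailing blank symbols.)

Execution trace:
Initial: [p0]12211202
Step 1: δ(p0, 1) = (pR, □, L) → [pR]□□2211202

The machine reaches the reject state pR and halts.

After 1 step, the tape (ignoring leading/trailing blanks) is: 2211202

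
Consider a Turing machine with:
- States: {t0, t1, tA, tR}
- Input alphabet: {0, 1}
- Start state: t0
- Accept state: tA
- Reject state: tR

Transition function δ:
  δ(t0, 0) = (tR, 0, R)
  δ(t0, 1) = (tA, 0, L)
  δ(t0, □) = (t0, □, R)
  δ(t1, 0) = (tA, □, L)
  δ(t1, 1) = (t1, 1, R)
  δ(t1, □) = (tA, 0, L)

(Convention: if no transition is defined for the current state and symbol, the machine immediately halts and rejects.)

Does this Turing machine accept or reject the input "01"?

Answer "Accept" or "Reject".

Execution trace:
Initial: [t0]01
Step 1: δ(t0, 0) = (tR, 0, R) → 0[tR]1

The machine reaches the reject state tR and halts.

Answer: Reject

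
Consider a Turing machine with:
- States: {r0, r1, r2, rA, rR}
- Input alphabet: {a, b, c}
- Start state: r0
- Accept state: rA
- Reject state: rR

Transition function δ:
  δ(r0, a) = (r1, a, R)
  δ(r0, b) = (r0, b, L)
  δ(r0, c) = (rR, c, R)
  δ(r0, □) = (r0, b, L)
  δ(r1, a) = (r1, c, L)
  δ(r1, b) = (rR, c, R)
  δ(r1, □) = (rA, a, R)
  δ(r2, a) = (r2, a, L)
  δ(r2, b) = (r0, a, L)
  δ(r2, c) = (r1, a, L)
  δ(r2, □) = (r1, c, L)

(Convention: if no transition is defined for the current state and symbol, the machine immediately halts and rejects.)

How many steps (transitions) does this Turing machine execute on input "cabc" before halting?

Execution trace:
Initial: [r0]cabc
Step 1: δ(r0, c) = (rR, c, R) → c[rR]abc

The machine reaches the reject state rR and halts.

The machine executed 1 step before halting.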